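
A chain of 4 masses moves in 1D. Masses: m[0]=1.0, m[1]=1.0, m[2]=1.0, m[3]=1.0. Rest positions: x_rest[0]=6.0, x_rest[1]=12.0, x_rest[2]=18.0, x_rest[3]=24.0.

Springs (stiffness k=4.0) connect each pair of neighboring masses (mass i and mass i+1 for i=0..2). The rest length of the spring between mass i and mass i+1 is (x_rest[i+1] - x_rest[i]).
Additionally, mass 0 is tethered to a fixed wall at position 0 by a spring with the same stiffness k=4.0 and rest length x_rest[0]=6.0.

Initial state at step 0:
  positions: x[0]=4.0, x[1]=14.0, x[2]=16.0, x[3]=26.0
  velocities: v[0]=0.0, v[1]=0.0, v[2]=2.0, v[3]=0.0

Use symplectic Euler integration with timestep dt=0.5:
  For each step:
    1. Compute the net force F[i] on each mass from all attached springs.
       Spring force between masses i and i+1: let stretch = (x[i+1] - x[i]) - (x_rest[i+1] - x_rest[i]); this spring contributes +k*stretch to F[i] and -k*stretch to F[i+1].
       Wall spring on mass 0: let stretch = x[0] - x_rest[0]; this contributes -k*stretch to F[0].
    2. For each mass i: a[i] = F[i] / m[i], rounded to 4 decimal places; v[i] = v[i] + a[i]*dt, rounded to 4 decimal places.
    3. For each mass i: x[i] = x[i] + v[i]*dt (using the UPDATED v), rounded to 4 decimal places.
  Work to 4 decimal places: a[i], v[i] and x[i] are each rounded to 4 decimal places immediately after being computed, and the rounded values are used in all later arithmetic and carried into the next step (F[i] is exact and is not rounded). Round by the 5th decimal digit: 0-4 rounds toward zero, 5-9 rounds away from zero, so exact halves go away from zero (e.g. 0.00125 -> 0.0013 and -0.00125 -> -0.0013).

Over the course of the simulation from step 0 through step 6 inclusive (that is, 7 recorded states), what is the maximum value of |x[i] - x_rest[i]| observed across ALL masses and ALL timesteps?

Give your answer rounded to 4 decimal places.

Answer: 9.0000

Derivation:
Step 0: x=[4.0000 14.0000 16.0000 26.0000] v=[0.0000 0.0000 2.0000 0.0000]
Step 1: x=[10.0000 6.0000 25.0000 22.0000] v=[12.0000 -16.0000 18.0000 -8.0000]
Step 2: x=[2.0000 21.0000 12.0000 27.0000] v=[-16.0000 30.0000 -26.0000 10.0000]
Step 3: x=[11.0000 8.0000 23.0000 23.0000] v=[18.0000 -26.0000 22.0000 -8.0000]
Step 4: x=[6.0000 13.0000 19.0000 25.0000] v=[-10.0000 10.0000 -8.0000 4.0000]
Step 5: x=[2.0000 17.0000 15.0000 27.0000] v=[-8.0000 8.0000 -8.0000 4.0000]
Step 6: x=[11.0000 4.0000 25.0000 23.0000] v=[18.0000 -26.0000 20.0000 -8.0000]
Max displacement = 9.0000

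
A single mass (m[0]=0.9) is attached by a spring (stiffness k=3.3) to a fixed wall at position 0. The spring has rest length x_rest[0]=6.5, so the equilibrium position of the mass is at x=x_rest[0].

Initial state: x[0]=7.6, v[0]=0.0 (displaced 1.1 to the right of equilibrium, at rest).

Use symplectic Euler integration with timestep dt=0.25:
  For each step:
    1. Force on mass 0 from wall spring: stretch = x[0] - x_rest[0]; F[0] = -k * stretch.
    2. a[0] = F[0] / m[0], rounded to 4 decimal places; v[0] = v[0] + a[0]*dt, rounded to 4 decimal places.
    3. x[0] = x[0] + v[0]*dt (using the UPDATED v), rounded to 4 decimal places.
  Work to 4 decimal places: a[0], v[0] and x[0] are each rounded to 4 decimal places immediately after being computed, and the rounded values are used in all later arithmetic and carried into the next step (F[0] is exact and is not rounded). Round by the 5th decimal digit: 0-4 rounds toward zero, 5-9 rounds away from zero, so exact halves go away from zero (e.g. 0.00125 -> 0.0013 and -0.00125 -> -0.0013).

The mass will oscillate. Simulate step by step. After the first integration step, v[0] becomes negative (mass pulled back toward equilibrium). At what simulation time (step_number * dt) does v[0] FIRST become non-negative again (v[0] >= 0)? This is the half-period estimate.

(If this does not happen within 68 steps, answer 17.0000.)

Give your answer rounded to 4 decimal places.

Step 0: x=[7.6000] v=[0.0000]
Step 1: x=[7.3479] v=[-1.0083]
Step 2: x=[6.9015] v=[-1.7856]
Step 3: x=[6.3631] v=[-2.1537]
Step 4: x=[5.8561] v=[-2.0282]
Step 5: x=[5.4966] v=[-1.4380]
Step 6: x=[5.3671] v=[-0.5182]
Step 7: x=[5.4972] v=[0.5203]
First v>=0 after going negative at step 7, time=1.7500

Answer: 1.7500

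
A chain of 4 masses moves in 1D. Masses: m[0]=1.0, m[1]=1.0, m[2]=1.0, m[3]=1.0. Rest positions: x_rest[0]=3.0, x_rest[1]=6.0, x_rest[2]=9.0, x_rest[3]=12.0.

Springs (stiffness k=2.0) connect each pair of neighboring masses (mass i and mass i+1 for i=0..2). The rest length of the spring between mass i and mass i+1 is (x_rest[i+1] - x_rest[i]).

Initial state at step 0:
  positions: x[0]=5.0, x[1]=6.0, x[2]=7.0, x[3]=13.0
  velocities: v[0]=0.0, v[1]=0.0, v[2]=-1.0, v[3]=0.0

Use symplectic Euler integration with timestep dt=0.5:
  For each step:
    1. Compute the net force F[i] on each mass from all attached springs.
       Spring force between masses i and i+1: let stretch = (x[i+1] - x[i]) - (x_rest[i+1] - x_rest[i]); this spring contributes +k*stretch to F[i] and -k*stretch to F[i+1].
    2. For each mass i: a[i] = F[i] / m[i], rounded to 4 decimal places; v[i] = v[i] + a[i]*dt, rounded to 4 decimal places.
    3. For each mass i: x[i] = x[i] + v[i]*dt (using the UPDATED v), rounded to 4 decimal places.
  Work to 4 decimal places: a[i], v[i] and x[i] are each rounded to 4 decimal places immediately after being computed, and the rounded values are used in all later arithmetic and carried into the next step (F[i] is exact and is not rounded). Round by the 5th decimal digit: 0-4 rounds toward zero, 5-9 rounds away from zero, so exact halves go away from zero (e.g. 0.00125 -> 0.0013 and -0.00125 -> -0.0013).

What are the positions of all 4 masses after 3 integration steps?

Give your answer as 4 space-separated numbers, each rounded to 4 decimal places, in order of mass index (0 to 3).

Answer: 1.5000 7.1250 10.1250 10.7500

Derivation:
Step 0: x=[5.0000 6.0000 7.0000 13.0000] v=[0.0000 0.0000 -1.0000 0.0000]
Step 1: x=[4.0000 6.0000 9.0000 11.5000] v=[-2.0000 0.0000 4.0000 -3.0000]
Step 2: x=[2.5000 6.5000 10.7500 10.2500] v=[-3.0000 1.0000 3.5000 -2.5000]
Step 3: x=[1.5000 7.1250 10.1250 10.7500] v=[-2.0000 1.2500 -1.2500 1.0000]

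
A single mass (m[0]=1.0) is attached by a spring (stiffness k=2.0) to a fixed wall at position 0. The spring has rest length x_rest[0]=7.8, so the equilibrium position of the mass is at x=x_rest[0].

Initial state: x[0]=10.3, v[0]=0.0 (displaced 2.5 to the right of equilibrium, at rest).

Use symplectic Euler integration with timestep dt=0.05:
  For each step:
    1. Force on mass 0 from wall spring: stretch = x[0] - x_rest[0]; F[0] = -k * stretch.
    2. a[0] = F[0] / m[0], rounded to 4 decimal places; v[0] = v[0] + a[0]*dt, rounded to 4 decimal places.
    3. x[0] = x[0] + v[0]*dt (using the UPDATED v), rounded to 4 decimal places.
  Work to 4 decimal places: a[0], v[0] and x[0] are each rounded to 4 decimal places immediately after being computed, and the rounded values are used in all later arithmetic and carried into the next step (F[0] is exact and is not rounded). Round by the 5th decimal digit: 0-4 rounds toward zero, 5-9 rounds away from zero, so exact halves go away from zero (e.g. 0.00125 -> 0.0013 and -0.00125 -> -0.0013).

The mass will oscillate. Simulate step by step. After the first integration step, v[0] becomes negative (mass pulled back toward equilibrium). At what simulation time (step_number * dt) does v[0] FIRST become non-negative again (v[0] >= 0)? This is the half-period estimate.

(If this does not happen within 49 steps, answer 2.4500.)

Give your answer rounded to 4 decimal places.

Step 0: x=[10.3000] v=[0.0000]
Step 1: x=[10.2875] v=[-0.2500]
Step 2: x=[10.2626] v=[-0.4988]
Step 3: x=[10.2253] v=[-0.7451]
Step 4: x=[10.1759] v=[-0.9876]
Step 5: x=[10.1146] v=[-1.2252]
Step 6: x=[10.0418] v=[-1.4567]
Step 7: x=[9.9578] v=[-1.6809]
Step 8: x=[9.8630] v=[-1.8967]
Step 9: x=[9.7579] v=[-2.1030]
Step 10: x=[9.6430] v=[-2.2988]
Step 11: x=[9.5188] v=[-2.4831]
Step 12: x=[9.3861] v=[-2.6550]
Step 13: x=[9.2454] v=[-2.8136]
Step 14: x=[9.0975] v=[-2.9581]
Step 15: x=[8.9431] v=[-3.0879]
Step 16: x=[8.7830] v=[-3.2022]
Step 17: x=[8.6180] v=[-3.3005]
Step 18: x=[8.4489] v=[-3.3823]
Step 19: x=[8.2765] v=[-3.4472]
Step 20: x=[8.1018] v=[-3.4949]
Step 21: x=[7.9255] v=[-3.5251]
Step 22: x=[7.7486] v=[-3.5377]
Step 23: x=[7.5720] v=[-3.5326]
Step 24: x=[7.3965] v=[-3.5098]
Step 25: x=[7.2230] v=[-3.4695]
Step 26: x=[7.0524] v=[-3.4118]
Step 27: x=[6.8856] v=[-3.3370]
Step 28: x=[6.7233] v=[-3.2456]
Step 29: x=[6.5664] v=[-3.1379]
Step 30: x=[6.4157] v=[-3.0145]
Step 31: x=[6.2719] v=[-2.8761]
Step 32: x=[6.1357] v=[-2.7233]
Step 33: x=[6.0079] v=[-2.5569]
Step 34: x=[5.8890] v=[-2.3777]
Step 35: x=[5.7797] v=[-2.1866]
Step 36: x=[5.6805] v=[-1.9846]
Step 37: x=[5.5919] v=[-1.7727]
Step 38: x=[5.5143] v=[-1.5519]
Step 39: x=[5.4481] v=[-1.3233]
Step 40: x=[5.3937] v=[-1.0881]
Step 41: x=[5.3513] v=[-0.8475]
Step 42: x=[5.3212] v=[-0.6026]
Step 43: x=[5.3035] v=[-0.3547]
Step 44: x=[5.2982] v=[-0.1051]
Step 45: x=[5.3055] v=[0.1451]
First v>=0 after going negative at step 45, time=2.2500

Answer: 2.2500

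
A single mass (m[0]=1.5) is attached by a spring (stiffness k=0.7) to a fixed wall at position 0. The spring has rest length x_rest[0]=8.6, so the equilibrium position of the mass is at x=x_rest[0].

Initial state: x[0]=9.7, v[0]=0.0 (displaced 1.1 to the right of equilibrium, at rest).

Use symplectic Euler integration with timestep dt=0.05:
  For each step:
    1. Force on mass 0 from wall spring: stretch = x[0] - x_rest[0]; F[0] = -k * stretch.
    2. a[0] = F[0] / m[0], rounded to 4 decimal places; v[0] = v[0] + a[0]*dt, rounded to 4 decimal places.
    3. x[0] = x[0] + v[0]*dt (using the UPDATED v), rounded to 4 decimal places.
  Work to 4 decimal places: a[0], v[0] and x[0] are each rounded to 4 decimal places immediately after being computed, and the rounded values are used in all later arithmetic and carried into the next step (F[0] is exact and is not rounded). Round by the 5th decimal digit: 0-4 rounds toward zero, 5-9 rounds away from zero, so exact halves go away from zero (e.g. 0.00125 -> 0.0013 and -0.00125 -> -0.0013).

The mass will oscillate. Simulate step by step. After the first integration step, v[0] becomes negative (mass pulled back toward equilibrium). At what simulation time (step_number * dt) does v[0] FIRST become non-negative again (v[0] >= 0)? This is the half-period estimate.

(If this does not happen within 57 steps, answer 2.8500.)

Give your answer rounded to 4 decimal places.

Step 0: x=[9.7000] v=[0.0000]
Step 1: x=[9.6987] v=[-0.0257]
Step 2: x=[9.6961] v=[-0.0513]
Step 3: x=[9.6923] v=[-0.0769]
Step 4: x=[9.6872] v=[-0.1024]
Step 5: x=[9.6808] v=[-0.1278]
Step 6: x=[9.6732] v=[-0.1530]
Step 7: x=[9.6643] v=[-0.1780]
Step 8: x=[9.6542] v=[-0.2028]
Step 9: x=[9.6428] v=[-0.2274]
Step 10: x=[9.6302] v=[-0.2517]
Step 11: x=[9.6164] v=[-0.2757]
Step 12: x=[9.6014] v=[-0.2994]
Step 13: x=[9.5853] v=[-0.3228]
Step 14: x=[9.5680] v=[-0.3458]
Step 15: x=[9.5496] v=[-0.3684]
Step 16: x=[9.5301] v=[-0.3906]
Step 17: x=[9.5095] v=[-0.4123]
Step 18: x=[9.4878] v=[-0.4335]
Step 19: x=[9.4651] v=[-0.4542]
Step 20: x=[9.4414] v=[-0.4744]
Step 21: x=[9.4167] v=[-0.4940]
Step 22: x=[9.3910] v=[-0.5131]
Step 23: x=[9.3644] v=[-0.5316]
Step 24: x=[9.3369] v=[-0.5494]
Step 25: x=[9.3086] v=[-0.5666]
Step 26: x=[9.2794] v=[-0.5831]
Step 27: x=[9.2495] v=[-0.5990]
Step 28: x=[9.2188] v=[-0.6142]
Step 29: x=[9.1874] v=[-0.6286]
Step 30: x=[9.1553] v=[-0.6423]
Step 31: x=[9.1225] v=[-0.6553]
Step 32: x=[9.0891] v=[-0.6675]
Step 33: x=[9.0552] v=[-0.6789]
Step 34: x=[9.0207] v=[-0.6895]
Step 35: x=[8.9857] v=[-0.6993]
Step 36: x=[8.9503] v=[-0.7083]
Step 37: x=[8.9145] v=[-0.7165]
Step 38: x=[8.8783] v=[-0.7238]
Step 39: x=[8.8418] v=[-0.7303]
Step 40: x=[8.8050] v=[-0.7359]
Step 41: x=[8.7680] v=[-0.7407]
Step 42: x=[8.7308] v=[-0.7446]
Step 43: x=[8.6934] v=[-0.7477]
Step 44: x=[8.6559] v=[-0.7499]
Step 45: x=[8.6183] v=[-0.7512]
Step 46: x=[8.5807] v=[-0.7516]
Step 47: x=[8.5431] v=[-0.7512]
Step 48: x=[8.5056] v=[-0.7499]
Step 49: x=[8.4682] v=[-0.7477]
Step 50: x=[8.4310] v=[-0.7446]
Step 51: x=[8.3940] v=[-0.7407]
Step 52: x=[8.3572] v=[-0.7359]
Step 53: x=[8.3207] v=[-0.7302]
Step 54: x=[8.2845] v=[-0.7237]
Step 55: x=[8.2487] v=[-0.7163]
Step 56: x=[8.2133] v=[-0.7081]
Step 57: x=[8.1783] v=[-0.6991]
v[0] did not become non-negative within 57 steps; using fallback time=2.8500

Answer: 2.8500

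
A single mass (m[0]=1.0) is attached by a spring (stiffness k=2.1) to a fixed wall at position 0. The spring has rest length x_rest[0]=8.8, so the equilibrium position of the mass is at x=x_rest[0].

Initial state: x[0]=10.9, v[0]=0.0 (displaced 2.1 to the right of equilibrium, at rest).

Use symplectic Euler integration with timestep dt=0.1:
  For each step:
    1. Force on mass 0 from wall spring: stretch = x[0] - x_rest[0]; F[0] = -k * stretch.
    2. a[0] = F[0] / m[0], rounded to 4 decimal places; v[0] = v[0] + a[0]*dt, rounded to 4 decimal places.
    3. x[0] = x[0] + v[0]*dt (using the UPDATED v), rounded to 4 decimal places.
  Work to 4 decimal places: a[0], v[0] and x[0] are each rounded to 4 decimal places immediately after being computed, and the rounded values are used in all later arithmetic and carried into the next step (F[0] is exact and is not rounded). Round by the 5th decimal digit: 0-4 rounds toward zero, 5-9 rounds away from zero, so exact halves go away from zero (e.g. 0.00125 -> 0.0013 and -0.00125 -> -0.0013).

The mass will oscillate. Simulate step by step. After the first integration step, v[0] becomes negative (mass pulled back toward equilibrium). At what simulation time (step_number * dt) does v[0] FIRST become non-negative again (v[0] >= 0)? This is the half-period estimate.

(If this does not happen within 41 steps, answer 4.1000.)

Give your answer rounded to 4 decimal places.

Step 0: x=[10.9000] v=[0.0000]
Step 1: x=[10.8559] v=[-0.4410]
Step 2: x=[10.7686] v=[-0.8727]
Step 3: x=[10.6400] v=[-1.2861]
Step 4: x=[10.4728] v=[-1.6725]
Step 5: x=[10.2704] v=[-2.0238]
Step 6: x=[10.0371] v=[-2.3326]
Step 7: x=[9.7779] v=[-2.5924]
Step 8: x=[9.4981] v=[-2.7978]
Step 9: x=[9.2037] v=[-2.9444]
Step 10: x=[8.9008] v=[-3.0292]
Step 11: x=[8.5958] v=[-3.0504]
Step 12: x=[8.2951] v=[-3.0075]
Step 13: x=[8.0050] v=[-2.9015]
Step 14: x=[7.7315] v=[-2.7346]
Step 15: x=[7.4805] v=[-2.5102]
Step 16: x=[7.2572] v=[-2.2331]
Step 17: x=[7.0663] v=[-1.9091]
Step 18: x=[6.9118] v=[-1.5450]
Step 19: x=[6.7970] v=[-1.1485]
Step 20: x=[6.7242] v=[-0.7279]
Step 21: x=[6.6950] v=[-0.2920]
Step 22: x=[6.7100] v=[0.1501]
First v>=0 after going negative at step 22, time=2.2000

Answer: 2.2000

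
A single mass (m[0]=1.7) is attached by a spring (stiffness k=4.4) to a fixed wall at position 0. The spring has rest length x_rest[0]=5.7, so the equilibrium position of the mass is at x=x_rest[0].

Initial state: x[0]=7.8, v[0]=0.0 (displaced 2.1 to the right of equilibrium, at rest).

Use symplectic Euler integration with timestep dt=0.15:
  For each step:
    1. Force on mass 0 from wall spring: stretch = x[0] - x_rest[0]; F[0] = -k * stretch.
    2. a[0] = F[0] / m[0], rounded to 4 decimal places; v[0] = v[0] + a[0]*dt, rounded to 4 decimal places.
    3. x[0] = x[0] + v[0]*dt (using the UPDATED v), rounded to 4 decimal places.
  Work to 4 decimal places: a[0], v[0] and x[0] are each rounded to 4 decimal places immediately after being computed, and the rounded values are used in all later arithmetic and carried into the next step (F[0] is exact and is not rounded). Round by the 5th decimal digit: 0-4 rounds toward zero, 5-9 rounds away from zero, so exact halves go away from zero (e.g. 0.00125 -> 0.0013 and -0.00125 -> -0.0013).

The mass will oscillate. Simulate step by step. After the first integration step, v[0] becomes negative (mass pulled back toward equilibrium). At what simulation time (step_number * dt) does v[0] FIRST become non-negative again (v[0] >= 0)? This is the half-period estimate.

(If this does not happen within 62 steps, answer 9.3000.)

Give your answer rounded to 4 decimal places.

Step 0: x=[7.8000] v=[0.0000]
Step 1: x=[7.6777] v=[-0.8153]
Step 2: x=[7.4402] v=[-1.5831]
Step 3: x=[7.1014] v=[-2.2587]
Step 4: x=[6.6810] v=[-2.8028]
Step 5: x=[6.2034] v=[-3.1837]
Step 6: x=[5.6965] v=[-3.3791]
Step 7: x=[5.1898] v=[-3.3777]
Step 8: x=[4.7129] v=[-3.1796]
Step 9: x=[4.2934] v=[-2.7964]
Step 10: x=[3.9559] v=[-2.2503]
Step 11: x=[3.7199] v=[-1.5732]
Step 12: x=[3.5992] v=[-0.8045]
Step 13: x=[3.6009] v=[0.0111]
First v>=0 after going negative at step 13, time=1.9500

Answer: 1.9500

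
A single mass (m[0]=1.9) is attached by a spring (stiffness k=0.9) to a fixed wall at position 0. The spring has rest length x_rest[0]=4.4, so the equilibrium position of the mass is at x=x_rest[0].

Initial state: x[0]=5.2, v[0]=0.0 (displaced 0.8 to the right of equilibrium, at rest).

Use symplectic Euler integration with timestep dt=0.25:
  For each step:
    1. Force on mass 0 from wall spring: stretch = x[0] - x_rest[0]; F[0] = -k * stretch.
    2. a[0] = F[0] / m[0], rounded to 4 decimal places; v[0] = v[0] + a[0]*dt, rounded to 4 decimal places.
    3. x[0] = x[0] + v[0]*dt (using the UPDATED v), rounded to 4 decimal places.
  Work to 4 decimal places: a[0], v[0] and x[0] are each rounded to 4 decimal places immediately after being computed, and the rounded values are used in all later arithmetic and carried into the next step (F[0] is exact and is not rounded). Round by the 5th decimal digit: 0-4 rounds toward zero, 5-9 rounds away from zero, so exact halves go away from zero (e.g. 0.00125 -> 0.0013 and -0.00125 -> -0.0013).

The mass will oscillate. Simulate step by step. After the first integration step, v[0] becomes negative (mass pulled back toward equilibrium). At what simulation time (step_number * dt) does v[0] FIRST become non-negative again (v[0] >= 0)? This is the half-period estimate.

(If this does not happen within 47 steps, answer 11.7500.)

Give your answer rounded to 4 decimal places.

Step 0: x=[5.2000] v=[0.0000]
Step 1: x=[5.1763] v=[-0.0947]
Step 2: x=[5.1297] v=[-0.1866]
Step 3: x=[5.0615] v=[-0.2730]
Step 4: x=[4.9737] v=[-0.3513]
Step 5: x=[4.8689] v=[-0.4193]
Step 6: x=[4.7502] v=[-0.4748]
Step 7: x=[4.6211] v=[-0.5163]
Step 8: x=[4.4855] v=[-0.5425]
Step 9: x=[4.3474] v=[-0.5526]
Step 10: x=[4.2108] v=[-0.5464]
Step 11: x=[4.0798] v=[-0.5240]
Step 12: x=[3.9583] v=[-0.4861]
Step 13: x=[3.8499] v=[-0.4338]
Step 14: x=[3.7577] v=[-0.3687]
Step 15: x=[3.6845] v=[-0.2927]
Step 16: x=[3.6325] v=[-0.2080]
Step 17: x=[3.6032] v=[-0.1171]
Step 18: x=[3.5975] v=[-0.0228]
Step 19: x=[3.6156] v=[0.0722]
First v>=0 after going negative at step 19, time=4.7500

Answer: 4.7500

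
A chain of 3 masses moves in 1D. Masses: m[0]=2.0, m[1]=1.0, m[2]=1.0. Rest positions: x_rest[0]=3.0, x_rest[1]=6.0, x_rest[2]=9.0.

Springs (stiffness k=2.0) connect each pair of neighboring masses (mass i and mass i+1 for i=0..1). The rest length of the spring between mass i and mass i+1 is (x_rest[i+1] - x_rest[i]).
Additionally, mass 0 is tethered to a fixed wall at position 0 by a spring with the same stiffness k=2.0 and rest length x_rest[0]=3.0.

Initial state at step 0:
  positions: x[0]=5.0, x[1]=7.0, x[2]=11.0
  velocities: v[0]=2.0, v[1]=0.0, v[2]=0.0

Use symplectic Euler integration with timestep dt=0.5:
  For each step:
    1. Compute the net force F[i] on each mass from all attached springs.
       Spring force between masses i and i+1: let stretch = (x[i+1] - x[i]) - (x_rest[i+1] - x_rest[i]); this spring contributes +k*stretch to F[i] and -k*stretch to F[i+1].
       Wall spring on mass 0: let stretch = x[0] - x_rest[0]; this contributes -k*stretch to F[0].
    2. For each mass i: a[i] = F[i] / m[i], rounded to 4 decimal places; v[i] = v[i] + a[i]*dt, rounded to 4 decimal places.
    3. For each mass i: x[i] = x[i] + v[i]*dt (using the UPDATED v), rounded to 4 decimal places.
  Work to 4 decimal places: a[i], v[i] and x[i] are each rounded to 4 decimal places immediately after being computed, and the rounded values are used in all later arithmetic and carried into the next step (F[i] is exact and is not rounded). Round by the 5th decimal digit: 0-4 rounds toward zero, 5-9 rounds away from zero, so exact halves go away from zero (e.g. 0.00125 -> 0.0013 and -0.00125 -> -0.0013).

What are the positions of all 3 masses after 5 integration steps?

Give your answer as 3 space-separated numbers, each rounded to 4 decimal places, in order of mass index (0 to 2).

Step 0: x=[5.0000 7.0000 11.0000] v=[2.0000 0.0000 0.0000]
Step 1: x=[5.2500 8.0000 10.5000] v=[0.5000 2.0000 -1.0000]
Step 2: x=[4.8750 8.8750 10.2500] v=[-0.7500 1.7500 -0.5000]
Step 3: x=[4.2813 8.4375 10.8125] v=[-1.1875 -0.8750 1.1250]
Step 4: x=[3.6563 7.1094 11.6875] v=[-1.2501 -2.6562 1.7500]
Step 5: x=[2.9805 6.3438 11.7735] v=[-1.3517 -1.5312 0.1719]

Answer: 2.9805 6.3438 11.7735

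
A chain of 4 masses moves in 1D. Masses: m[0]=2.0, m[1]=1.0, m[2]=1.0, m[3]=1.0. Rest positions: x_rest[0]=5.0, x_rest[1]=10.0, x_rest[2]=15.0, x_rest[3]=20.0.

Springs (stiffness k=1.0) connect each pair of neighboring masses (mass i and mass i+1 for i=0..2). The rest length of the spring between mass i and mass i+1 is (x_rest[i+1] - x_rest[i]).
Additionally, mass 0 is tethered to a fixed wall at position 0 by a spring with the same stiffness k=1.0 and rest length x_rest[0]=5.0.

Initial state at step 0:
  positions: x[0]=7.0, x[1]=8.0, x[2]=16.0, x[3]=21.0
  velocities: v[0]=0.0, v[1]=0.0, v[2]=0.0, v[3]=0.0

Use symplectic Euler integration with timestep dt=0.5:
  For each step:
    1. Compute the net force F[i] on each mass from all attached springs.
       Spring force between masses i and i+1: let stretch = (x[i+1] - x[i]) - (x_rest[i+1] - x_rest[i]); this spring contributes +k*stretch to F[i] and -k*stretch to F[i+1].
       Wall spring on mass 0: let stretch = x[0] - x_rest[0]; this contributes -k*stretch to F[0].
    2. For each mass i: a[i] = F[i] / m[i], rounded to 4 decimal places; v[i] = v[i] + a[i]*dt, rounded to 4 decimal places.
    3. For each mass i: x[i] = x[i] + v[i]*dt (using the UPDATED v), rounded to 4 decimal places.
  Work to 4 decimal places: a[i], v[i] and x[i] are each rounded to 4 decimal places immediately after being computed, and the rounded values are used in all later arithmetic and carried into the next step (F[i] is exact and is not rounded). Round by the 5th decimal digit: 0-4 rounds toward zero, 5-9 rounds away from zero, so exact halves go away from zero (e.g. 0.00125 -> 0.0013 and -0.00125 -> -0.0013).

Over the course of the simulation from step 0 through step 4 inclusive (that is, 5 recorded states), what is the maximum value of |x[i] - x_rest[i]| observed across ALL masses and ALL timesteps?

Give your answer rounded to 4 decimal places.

Answer: 3.1797

Derivation:
Step 0: x=[7.0000 8.0000 16.0000 21.0000] v=[0.0000 0.0000 0.0000 0.0000]
Step 1: x=[6.2500 9.7500 15.2500 21.0000] v=[-1.5000 3.5000 -1.5000 0.0000]
Step 2: x=[5.1563 12.0000 14.5625 20.8125] v=[-2.1875 4.5000 -1.3750 -0.3750]
Step 3: x=[4.2735 13.1797 14.7969 20.3125] v=[-1.7657 2.3594 0.4688 -1.0000]
Step 4: x=[3.9698 12.5372 16.0059 19.6836] v=[-0.6075 -1.2851 2.4180 -1.2578]
Max displacement = 3.1797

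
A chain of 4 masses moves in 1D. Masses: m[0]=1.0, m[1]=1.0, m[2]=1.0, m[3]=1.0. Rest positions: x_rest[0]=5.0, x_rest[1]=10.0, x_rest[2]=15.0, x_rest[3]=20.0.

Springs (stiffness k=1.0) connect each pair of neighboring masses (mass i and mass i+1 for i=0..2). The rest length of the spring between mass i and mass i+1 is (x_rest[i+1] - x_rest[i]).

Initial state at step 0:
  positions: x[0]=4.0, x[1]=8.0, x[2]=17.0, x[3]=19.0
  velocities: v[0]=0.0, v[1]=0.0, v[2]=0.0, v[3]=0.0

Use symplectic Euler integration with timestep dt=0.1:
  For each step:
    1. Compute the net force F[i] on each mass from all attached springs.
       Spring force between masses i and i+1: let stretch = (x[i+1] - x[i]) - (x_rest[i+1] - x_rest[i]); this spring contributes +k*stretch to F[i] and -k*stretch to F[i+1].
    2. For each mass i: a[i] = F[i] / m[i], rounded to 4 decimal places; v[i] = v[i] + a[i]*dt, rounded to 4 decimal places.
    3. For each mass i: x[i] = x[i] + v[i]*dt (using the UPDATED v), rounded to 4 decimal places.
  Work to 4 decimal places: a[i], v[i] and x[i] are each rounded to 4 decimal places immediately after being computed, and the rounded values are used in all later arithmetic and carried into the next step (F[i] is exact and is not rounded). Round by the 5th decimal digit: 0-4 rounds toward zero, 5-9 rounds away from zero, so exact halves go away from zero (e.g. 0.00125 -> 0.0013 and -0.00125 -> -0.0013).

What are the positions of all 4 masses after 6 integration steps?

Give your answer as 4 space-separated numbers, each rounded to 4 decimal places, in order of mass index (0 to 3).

Step 0: x=[4.0000 8.0000 17.0000 19.0000] v=[0.0000 0.0000 0.0000 0.0000]
Step 1: x=[3.9900 8.0500 16.9300 19.0300] v=[-0.1000 0.5000 -0.7000 0.3000]
Step 2: x=[3.9706 8.1482 16.7922 19.0890] v=[-0.1940 0.9820 -1.3780 0.5900]
Step 3: x=[3.9430 8.2911 16.5909 19.1750] v=[-0.2762 1.4286 -2.0127 0.8603]
Step 4: x=[3.9089 8.4735 16.3325 19.2852] v=[-0.3414 1.8238 -2.5843 1.1019]
Step 5: x=[3.8704 8.6888 16.0250 19.4159] v=[-0.3849 2.1532 -3.0749 1.3066]
Step 6: x=[3.8301 8.9293 15.6781 19.5627] v=[-0.4031 2.4050 -3.4694 1.4675]

Answer: 3.8301 8.9293 15.6781 19.5627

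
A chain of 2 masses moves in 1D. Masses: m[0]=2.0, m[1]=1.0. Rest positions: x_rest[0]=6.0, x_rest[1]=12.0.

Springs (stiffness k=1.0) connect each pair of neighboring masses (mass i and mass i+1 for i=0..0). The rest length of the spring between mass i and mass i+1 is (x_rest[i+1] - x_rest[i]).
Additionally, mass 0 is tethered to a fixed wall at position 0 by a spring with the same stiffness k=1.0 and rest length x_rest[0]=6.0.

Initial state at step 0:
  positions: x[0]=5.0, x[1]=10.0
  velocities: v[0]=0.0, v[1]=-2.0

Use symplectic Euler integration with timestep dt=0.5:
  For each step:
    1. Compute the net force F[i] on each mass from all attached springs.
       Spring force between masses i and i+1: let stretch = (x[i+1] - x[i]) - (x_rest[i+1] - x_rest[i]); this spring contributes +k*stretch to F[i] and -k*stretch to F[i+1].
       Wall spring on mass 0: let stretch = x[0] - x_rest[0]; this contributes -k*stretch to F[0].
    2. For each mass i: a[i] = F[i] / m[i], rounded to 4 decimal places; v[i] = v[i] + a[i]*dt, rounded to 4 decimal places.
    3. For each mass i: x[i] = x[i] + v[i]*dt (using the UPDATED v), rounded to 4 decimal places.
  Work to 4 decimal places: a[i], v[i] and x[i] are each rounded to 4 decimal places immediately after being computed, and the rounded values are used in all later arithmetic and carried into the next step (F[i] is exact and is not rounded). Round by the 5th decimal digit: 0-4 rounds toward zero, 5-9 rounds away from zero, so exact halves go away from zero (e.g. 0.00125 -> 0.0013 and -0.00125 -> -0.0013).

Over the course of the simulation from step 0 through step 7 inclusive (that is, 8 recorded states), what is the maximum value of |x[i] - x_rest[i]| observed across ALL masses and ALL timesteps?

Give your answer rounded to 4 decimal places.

Step 0: x=[5.0000 10.0000] v=[0.0000 -2.0000]
Step 1: x=[5.0000 9.2500] v=[0.0000 -1.5000]
Step 2: x=[4.9063 8.9375] v=[-0.1875 -0.6250]
Step 3: x=[4.7032 9.1172] v=[-0.4063 0.3594]
Step 4: x=[4.4639 9.6934] v=[-0.4786 1.1524]
Step 5: x=[4.3203 10.4623] v=[-0.2872 1.5377]
Step 6: x=[4.4045 11.1957] v=[0.1683 1.4667]
Step 7: x=[4.7870 11.7313] v=[0.7650 1.0711]
Max displacement = 3.0625

Answer: 3.0625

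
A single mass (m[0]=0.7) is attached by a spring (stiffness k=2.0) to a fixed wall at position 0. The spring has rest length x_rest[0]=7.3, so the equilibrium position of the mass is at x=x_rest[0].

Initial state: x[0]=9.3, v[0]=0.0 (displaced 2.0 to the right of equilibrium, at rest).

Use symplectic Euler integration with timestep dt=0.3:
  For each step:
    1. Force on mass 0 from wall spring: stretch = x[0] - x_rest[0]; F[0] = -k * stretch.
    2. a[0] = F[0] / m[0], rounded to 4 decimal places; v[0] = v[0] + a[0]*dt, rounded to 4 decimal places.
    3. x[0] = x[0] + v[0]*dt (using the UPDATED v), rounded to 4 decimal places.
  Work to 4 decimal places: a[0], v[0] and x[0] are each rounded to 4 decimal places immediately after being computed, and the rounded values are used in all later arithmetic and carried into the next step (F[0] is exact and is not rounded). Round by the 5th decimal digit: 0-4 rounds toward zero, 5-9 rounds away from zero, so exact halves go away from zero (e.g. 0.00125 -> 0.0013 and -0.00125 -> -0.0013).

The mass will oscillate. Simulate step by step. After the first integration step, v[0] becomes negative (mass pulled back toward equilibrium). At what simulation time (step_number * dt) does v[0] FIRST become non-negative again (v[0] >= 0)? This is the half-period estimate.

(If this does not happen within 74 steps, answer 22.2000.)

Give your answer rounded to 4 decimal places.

Step 0: x=[9.3000] v=[0.0000]
Step 1: x=[8.7857] v=[-1.7143]
Step 2: x=[7.8894] v=[-2.9878]
Step 3: x=[6.8415] v=[-3.4930]
Step 4: x=[5.9115] v=[-3.1000]
Step 5: x=[5.3385] v=[-1.9099]
Step 6: x=[5.2699] v=[-0.2286]
Step 7: x=[5.7234] v=[1.5115]
First v>=0 after going negative at step 7, time=2.1000

Answer: 2.1000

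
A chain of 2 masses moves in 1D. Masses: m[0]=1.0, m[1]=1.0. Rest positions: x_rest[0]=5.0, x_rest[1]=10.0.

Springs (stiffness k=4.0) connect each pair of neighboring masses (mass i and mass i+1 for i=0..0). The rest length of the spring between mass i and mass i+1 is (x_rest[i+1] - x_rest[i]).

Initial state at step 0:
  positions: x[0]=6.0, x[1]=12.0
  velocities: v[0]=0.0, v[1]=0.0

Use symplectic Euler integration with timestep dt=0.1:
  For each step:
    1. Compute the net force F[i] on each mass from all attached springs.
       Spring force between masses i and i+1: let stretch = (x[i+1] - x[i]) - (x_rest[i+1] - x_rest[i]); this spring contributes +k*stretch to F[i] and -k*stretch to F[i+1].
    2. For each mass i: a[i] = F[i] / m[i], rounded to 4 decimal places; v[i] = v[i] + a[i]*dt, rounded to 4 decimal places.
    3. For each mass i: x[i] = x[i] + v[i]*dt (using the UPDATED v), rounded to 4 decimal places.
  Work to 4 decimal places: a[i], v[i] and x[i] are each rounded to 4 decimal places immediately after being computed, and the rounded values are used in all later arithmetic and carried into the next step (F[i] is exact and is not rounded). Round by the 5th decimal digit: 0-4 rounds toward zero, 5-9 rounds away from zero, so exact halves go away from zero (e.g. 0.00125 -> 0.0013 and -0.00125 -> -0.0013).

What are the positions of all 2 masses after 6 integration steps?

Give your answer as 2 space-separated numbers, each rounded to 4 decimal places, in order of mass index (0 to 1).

Step 0: x=[6.0000 12.0000] v=[0.0000 0.0000]
Step 1: x=[6.0400 11.9600] v=[0.4000 -0.4000]
Step 2: x=[6.1168 11.8832] v=[0.7680 -0.7680]
Step 3: x=[6.2243 11.7757] v=[1.0746 -1.0746]
Step 4: x=[6.3538 11.6462] v=[1.2952 -1.2952]
Step 5: x=[6.4950 11.5050] v=[1.4122 -1.4122]
Step 6: x=[6.6366 11.3634] v=[1.4162 -1.4162]

Answer: 6.6366 11.3634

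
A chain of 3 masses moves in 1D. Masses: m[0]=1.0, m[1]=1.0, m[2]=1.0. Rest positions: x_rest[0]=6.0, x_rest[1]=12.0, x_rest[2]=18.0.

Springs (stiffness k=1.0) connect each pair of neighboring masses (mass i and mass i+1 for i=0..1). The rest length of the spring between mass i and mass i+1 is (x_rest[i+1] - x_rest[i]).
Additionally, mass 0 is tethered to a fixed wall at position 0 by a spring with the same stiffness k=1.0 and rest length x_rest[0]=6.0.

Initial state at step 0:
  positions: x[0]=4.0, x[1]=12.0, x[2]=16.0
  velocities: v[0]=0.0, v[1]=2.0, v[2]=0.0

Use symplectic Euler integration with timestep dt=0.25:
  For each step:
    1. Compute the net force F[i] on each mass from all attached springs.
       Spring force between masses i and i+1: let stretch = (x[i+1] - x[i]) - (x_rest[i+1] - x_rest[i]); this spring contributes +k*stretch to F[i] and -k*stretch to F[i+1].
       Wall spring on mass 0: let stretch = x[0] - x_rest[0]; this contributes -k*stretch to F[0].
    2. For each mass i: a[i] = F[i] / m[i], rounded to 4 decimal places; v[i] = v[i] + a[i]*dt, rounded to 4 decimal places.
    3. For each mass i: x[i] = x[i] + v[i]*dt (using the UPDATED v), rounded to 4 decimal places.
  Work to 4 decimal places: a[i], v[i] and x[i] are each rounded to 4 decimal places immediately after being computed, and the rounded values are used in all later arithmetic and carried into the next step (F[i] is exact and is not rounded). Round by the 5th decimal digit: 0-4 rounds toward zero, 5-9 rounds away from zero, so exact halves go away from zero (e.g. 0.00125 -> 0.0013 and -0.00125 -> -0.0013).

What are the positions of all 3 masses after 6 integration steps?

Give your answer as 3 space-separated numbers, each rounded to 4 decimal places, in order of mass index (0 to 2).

Answer: 7.3826 11.1226 18.1548

Derivation:
Step 0: x=[4.0000 12.0000 16.0000] v=[0.0000 2.0000 0.0000]
Step 1: x=[4.2500 12.2500 16.1250] v=[1.0000 1.0000 0.5000]
Step 2: x=[4.7344 12.2422 16.3828] v=[1.9375 -0.0313 1.0313]
Step 3: x=[5.3921 12.0239 16.7569] v=[2.6309 -0.8731 1.4962]
Step 4: x=[6.1273 11.6870 17.2102] v=[2.9408 -1.3478 1.8130]
Step 5: x=[6.8270 11.3478 17.6933] v=[2.7989 -1.3569 1.9322]
Step 6: x=[7.3826 11.1226 18.1548] v=[2.2224 -0.9007 1.8458]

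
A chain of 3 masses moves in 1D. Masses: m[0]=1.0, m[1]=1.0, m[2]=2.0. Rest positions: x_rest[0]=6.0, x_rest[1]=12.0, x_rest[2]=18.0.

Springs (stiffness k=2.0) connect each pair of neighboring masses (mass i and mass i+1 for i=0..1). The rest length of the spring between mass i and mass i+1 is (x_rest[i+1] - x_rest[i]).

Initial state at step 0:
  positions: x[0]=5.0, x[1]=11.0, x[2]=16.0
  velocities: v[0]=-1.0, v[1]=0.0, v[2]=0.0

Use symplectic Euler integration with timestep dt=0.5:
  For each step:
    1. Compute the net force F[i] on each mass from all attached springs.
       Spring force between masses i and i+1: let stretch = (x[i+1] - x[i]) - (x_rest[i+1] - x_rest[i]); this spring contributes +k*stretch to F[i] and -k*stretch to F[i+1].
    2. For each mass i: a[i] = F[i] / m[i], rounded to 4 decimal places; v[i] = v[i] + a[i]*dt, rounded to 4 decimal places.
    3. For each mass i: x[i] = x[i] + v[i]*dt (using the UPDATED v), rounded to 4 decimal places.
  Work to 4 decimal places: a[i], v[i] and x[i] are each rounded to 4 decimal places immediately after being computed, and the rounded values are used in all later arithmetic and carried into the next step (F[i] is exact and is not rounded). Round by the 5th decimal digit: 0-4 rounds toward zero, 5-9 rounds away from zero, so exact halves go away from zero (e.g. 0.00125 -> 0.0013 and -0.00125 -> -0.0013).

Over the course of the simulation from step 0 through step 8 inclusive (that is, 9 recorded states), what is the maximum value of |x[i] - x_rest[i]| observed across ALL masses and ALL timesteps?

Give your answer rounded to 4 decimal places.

Step 0: x=[5.0000 11.0000 16.0000] v=[-1.0000 0.0000 0.0000]
Step 1: x=[4.5000 10.5000 16.2500] v=[-1.0000 -1.0000 0.5000]
Step 2: x=[4.0000 9.8750 16.5625] v=[-1.0000 -1.2500 0.6250]
Step 3: x=[3.4375 9.6563 16.7032] v=[-1.1250 -0.4375 0.2813]
Step 4: x=[2.9844 9.8516 16.5821] v=[-0.9062 0.3906 -0.2422]
Step 5: x=[2.9649 9.9786 16.2784] v=[-0.0390 0.2539 -0.6075]
Step 6: x=[3.4523 9.7486 15.8997] v=[0.9747 -0.4600 -0.7574]
Step 7: x=[4.0878 9.4460 15.4832] v=[1.2710 -0.6052 -0.8330]
Step 8: x=[4.4024 9.4829 15.0574] v=[0.6292 0.0738 -0.8516]
Max displacement = 3.0351

Answer: 3.0351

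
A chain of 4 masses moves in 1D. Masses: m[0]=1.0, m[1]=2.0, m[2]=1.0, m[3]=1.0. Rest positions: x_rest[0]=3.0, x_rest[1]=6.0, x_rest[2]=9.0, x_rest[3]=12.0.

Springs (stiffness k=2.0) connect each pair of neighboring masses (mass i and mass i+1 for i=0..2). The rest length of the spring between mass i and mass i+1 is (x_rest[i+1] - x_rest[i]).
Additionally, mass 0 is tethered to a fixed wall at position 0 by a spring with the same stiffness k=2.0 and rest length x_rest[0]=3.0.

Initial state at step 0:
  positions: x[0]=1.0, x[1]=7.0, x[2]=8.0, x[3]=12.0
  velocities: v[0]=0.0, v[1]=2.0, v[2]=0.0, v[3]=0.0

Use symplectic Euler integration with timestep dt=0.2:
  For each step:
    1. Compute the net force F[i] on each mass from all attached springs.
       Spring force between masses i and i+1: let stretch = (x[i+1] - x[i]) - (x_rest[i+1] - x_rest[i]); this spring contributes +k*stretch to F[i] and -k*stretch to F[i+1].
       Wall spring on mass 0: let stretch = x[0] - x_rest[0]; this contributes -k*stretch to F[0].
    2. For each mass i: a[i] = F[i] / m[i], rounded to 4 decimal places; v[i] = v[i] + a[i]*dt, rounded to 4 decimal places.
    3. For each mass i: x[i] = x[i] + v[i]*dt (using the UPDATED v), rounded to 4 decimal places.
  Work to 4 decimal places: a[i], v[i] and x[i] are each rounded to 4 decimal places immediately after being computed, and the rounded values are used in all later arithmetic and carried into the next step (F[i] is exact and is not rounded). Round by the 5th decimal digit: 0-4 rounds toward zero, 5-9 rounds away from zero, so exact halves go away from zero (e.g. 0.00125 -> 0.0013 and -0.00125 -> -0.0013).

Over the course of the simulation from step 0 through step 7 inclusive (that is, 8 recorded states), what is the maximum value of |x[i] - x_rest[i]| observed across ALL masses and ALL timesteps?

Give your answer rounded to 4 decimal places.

Answer: 3.0091

Derivation:
Step 0: x=[1.0000 7.0000 8.0000 12.0000] v=[0.0000 2.0000 0.0000 0.0000]
Step 1: x=[1.4000 7.2000 8.2400 11.9200] v=[2.0000 1.0000 1.2000 -0.4000]
Step 2: x=[2.1520 7.2096 8.6912 11.7856] v=[3.7600 0.0480 2.2560 -0.6720]
Step 3: x=[3.1364 7.0762 9.2714 11.6436] v=[4.9222 -0.6672 2.9011 -0.7098]
Step 4: x=[4.1851 6.8730 9.8658 11.5519] v=[5.2436 -1.0161 2.9719 -0.4587]
Step 5: x=[5.1140 6.6820 10.3556 11.5653] v=[4.6447 -0.9551 2.4492 0.0669]
Step 6: x=[5.7593 6.5752 10.6483 11.7219] v=[3.2263 -0.5340 1.4636 0.7830]
Step 7: x=[6.0091 6.5987 10.7011 12.0326] v=[1.2489 0.1174 0.2638 1.5536]
Max displacement = 3.0091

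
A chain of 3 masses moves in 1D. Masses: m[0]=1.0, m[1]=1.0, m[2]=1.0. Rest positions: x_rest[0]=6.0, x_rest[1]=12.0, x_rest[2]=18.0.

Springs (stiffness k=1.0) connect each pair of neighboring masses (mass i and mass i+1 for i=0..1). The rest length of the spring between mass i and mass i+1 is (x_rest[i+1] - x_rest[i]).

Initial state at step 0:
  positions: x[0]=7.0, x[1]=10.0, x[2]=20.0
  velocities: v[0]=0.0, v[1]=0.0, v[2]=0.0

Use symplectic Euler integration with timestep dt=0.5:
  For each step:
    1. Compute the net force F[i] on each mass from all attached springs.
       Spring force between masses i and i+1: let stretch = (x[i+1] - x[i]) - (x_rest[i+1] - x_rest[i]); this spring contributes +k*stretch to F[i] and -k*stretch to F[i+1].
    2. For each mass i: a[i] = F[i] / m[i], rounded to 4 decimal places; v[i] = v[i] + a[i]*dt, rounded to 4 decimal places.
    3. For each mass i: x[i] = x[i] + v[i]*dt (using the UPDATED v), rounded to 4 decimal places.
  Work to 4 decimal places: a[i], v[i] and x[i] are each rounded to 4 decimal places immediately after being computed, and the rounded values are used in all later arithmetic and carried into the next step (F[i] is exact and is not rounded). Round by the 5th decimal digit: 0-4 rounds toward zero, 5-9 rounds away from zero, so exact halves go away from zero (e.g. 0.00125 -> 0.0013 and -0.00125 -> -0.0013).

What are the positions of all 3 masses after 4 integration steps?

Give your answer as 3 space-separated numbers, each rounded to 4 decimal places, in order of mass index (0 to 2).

Step 0: x=[7.0000 10.0000 20.0000] v=[0.0000 0.0000 0.0000]
Step 1: x=[6.2500 11.7500 19.0000] v=[-1.5000 3.5000 -2.0000]
Step 2: x=[5.3750 13.9375 17.6875] v=[-1.7500 4.3750 -2.6250]
Step 3: x=[5.1406 14.9219 16.9375] v=[-0.4688 1.9688 -1.5000]
Step 4: x=[5.8516 13.9649 17.1836] v=[1.4219 -1.9141 0.4922]

Answer: 5.8516 13.9649 17.1836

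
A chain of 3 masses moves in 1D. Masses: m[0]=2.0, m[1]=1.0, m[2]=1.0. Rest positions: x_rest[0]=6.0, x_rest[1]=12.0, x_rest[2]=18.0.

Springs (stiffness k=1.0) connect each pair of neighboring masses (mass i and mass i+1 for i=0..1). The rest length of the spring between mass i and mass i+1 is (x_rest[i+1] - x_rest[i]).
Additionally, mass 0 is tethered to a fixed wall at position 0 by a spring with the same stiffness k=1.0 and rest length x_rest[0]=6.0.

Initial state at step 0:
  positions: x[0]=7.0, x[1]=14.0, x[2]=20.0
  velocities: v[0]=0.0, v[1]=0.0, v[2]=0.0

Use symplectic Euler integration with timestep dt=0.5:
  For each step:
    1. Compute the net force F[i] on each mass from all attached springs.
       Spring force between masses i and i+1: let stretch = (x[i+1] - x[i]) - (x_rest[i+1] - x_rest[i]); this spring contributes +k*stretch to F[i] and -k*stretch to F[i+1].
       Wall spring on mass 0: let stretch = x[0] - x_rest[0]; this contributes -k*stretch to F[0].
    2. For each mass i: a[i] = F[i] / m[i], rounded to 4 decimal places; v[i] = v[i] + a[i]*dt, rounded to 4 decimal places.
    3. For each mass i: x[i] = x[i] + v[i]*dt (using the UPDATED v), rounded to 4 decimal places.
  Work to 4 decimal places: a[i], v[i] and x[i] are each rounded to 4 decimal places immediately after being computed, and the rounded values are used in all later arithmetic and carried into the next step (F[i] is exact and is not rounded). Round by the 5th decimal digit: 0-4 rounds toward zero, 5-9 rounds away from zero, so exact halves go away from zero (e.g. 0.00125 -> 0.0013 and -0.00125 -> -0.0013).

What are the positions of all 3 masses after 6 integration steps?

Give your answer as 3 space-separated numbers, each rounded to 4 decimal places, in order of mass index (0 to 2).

Step 0: x=[7.0000 14.0000 20.0000] v=[0.0000 0.0000 0.0000]
Step 1: x=[7.0000 13.7500 20.0000] v=[0.0000 -0.5000 0.0000]
Step 2: x=[6.9688 13.3750 19.9375] v=[-0.0625 -0.7500 -0.1250]
Step 3: x=[6.8672 13.0391 19.7344] v=[-0.2032 -0.6719 -0.4063]
Step 4: x=[6.6787 12.8340 19.3574] v=[-0.3771 -0.4102 -0.7540]
Step 5: x=[6.4247 12.7209 18.8496] v=[-0.5080 -0.2262 -1.0157]
Step 6: x=[6.1546 12.5659 18.3096] v=[-0.5402 -0.3100 -1.0801]

Answer: 6.1546 12.5659 18.3096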